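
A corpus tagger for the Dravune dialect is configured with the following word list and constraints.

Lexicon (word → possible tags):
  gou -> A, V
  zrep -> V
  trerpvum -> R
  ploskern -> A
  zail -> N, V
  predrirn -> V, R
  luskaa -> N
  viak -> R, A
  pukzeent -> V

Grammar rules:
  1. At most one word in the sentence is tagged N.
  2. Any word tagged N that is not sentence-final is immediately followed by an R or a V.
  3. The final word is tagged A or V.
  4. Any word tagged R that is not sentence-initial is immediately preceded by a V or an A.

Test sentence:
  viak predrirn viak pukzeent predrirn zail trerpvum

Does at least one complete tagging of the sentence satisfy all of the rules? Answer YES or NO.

NO

Candidates per position — 1:viak {R,A}; 2:predrirn {V,R}; 3:viak {R,A}; 4:pukzeent {V}; 5:predrirn {V,R}; 6:zail {N,V}; 7:trerpvum {R}.
Rule 3 cannot be satisfied by any choice of tags from the lexicon.
So there is no consistent tagging.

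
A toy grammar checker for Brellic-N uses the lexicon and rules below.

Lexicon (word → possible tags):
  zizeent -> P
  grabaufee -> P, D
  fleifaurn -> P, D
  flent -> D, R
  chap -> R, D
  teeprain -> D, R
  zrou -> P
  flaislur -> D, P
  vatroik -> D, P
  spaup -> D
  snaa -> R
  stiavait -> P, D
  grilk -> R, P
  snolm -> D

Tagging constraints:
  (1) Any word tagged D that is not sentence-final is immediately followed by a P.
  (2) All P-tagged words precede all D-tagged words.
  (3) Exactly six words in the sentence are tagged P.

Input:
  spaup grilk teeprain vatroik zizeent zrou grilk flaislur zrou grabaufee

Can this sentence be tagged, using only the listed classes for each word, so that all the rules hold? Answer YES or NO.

Candidates per position — 1:spaup {D}; 2:grilk {R,P}; 3:teeprain {D,R}; 4:vatroik {D,P}; 5:zizeent {P}; 6:zrou {P}; 7:grilk {R,P}; 8:flaislur {D,P}; 9:zrou {P}; 10:grabaufee {P,D}.
Rule 2 cannot be satisfied by any choice of tags from the lexicon.
So there is no consistent tagging.

NO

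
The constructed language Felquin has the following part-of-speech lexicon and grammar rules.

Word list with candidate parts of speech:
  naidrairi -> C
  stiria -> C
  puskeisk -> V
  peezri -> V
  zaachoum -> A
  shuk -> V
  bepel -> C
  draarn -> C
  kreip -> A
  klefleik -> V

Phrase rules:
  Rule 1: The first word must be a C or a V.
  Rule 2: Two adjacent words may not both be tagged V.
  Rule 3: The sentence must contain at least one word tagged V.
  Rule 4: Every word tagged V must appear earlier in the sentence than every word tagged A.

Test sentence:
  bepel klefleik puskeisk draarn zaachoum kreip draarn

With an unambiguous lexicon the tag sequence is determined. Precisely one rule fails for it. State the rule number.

Fixed tagging: C V V C A A C.
Checking each rule: R1 pass, R2 fail, R3 pass, R4 pass.
Only rule 2 fails.

2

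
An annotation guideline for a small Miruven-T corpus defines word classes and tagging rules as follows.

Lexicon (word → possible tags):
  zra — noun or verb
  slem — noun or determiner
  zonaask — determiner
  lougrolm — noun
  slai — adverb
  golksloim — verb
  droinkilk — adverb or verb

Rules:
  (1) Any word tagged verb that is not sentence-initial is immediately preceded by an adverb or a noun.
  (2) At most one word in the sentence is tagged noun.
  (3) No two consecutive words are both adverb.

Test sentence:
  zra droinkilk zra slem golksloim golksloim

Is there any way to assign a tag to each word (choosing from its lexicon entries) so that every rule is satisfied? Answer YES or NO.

Candidates per position — 1:zra {noun,verb}; 2:droinkilk {adverb,verb}; 3:zra {noun,verb}; 4:slem {noun,determiner}; 5:golksloim {verb}; 6:golksloim {verb}.
Rule 1 cannot be satisfied by any choice of tags from the lexicon.
So there is no consistent tagging.

NO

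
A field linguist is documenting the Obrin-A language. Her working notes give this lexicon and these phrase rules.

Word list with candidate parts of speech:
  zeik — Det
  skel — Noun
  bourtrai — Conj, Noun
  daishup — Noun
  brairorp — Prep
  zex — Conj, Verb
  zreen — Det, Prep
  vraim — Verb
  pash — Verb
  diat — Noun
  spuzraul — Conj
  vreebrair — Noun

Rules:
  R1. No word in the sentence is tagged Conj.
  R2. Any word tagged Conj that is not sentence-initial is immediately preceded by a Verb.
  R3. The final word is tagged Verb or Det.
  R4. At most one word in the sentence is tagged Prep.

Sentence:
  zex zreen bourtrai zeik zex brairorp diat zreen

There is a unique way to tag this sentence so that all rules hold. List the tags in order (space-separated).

Candidates per position — 1:zex {Conj,Verb}; 2:zreen {Det,Prep}; 3:bourtrai {Conj,Noun}; 4:zeik {Det}; 5:zex {Conj,Verb}; 6:brairorp {Prep}; 7:diat {Noun}; 8:zreen {Det,Prep}.
Position 1: Conj is ruled out by rule 1; that leaves Verb.
Position 2: Prep is ruled out by rule 4; that leaves Det.
Position 3: Conj is ruled out by rule 1; that leaves Noun.
Position 5: Conj is ruled out by rule 1; that leaves Verb.
Position 8: Prep is ruled out by rule 3; that leaves Det.
The unique satisfying tagging is: Verb Det Noun Det Verb Prep Noun Det.
Verifying each rule — rule 1 holds; rule 2 holds; rule 3 holds; rule 4 holds.

Verb Det Noun Det Verb Prep Noun Det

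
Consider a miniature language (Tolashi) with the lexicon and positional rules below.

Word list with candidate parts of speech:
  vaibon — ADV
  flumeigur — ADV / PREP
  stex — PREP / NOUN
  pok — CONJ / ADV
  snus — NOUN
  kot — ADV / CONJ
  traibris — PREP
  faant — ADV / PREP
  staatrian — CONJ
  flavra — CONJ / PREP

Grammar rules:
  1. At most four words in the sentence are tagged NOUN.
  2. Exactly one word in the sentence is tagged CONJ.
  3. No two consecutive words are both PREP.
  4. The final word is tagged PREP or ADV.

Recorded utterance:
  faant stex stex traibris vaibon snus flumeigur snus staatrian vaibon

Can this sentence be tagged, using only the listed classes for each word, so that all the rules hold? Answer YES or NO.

YES

Candidates per position — 1:faant {ADV,PREP}; 2:stex {PREP,NOUN}; 3:stex {PREP,NOUN}; 4:traibris {PREP}; 5:vaibon {ADV}; 6:snus {NOUN}; 7:flumeigur {ADV,PREP}; 8:snus {NOUN}; 9:staatrian {CONJ}; 10:vaibon {ADV}.
One satisfying assignment: PREP NOUN NOUN PREP ADV NOUN ADV NOUN CONJ ADV.
Verifying each rule — rule 1 ✓; rule 2 ✓; rule 3 ✓; rule 4 ✓.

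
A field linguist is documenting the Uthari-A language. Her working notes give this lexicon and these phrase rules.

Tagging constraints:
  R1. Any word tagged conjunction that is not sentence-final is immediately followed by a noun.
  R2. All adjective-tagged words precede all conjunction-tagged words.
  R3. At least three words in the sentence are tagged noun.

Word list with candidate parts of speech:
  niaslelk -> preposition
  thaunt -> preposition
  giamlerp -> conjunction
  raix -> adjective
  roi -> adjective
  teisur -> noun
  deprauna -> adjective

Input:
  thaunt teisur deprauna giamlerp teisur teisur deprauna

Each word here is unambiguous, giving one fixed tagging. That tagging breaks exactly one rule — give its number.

2

Fixed tagging: preposition noun adjective conjunction noun noun adjective.
Applying the rules: R1 ok, R2 fails, R3 ok.
Only rule 2 fails.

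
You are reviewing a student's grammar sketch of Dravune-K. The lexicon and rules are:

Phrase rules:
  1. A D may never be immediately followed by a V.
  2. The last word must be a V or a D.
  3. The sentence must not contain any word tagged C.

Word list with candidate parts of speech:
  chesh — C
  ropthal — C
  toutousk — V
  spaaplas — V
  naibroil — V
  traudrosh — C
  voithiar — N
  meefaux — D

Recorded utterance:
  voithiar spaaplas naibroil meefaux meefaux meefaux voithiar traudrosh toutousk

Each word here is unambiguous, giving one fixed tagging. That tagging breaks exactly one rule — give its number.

3

Fixed tagging: N V V D D D N C V.
Applying the rules: R1 ✓, R2 ✓, R3 ✗.
Only rule 3 fails.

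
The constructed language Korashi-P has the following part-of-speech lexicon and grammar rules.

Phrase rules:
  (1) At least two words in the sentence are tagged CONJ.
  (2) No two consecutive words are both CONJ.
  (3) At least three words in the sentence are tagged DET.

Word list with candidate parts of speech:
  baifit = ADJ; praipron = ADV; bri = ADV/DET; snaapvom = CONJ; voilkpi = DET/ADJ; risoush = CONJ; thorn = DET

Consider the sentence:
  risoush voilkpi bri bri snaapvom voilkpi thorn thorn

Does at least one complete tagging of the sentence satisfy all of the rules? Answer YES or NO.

YES

Candidates per position — 1:risoush {CONJ}; 2:voilkpi {DET,ADJ}; 3:bri {ADV,DET}; 4:bri {ADV,DET}; 5:snaapvom {CONJ}; 6:voilkpi {DET,ADJ}; 7:thorn {DET}; 8:thorn {DET}.
One satisfying assignment: CONJ ADJ DET DET CONJ DET DET DET.
Check: rule 1 ✓; rule 2 ✓; rule 3 ✓.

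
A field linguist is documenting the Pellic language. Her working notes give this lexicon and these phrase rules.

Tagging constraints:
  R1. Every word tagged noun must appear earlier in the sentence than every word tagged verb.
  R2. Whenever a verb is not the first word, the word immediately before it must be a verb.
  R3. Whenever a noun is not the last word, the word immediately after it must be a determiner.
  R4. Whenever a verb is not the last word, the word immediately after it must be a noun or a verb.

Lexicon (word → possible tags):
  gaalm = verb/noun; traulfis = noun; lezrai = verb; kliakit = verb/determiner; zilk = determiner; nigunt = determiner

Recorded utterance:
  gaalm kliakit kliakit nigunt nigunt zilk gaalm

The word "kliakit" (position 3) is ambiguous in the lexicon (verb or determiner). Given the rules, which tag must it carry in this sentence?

Candidates per position — 1:gaalm {verb,noun}; 2:kliakit {verb,determiner}; 3:kliakit {verb,determiner}; 4:nigunt {determiner}; 5:nigunt {determiner}; 6:zilk {determiner}; 7:gaalm {verb,noun}.
Word 1 cannot be verb — rule 4 would then fail for every completion. It is noun.
Word 2 cannot be verb — rule 2 would then fail for every completion. It is determiner.
Word 3 cannot be verb — rule 2 would then fail for every completion. It is determiner.
Word 7 cannot be verb — rule 2 would then fail for every completion. It is noun.
The only consistent sequence is: noun determiner determiner determiner determiner determiner noun.
Check: rule 1 ok; rule 2 ok; rule 3 ok; rule 4 ok.

determiner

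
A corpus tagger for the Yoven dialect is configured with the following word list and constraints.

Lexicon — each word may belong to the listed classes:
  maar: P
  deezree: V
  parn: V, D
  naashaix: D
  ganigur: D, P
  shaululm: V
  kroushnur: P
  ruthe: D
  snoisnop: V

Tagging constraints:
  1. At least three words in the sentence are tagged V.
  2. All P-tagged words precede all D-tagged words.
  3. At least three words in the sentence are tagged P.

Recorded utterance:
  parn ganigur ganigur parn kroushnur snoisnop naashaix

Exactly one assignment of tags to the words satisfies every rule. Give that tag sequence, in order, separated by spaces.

Candidates per position — 1:parn {V,D}; 2:ganigur {D,P}; 3:ganigur {D,P}; 4:parn {V,D}; 5:kroushnur {P}; 6:snoisnop {V}; 7:naashaix {D}.
Position 1: D is ruled out by rule 1; that leaves V.
Position 2: D is ruled out by rule 2; that leaves P.
Position 3: D is ruled out by rule 2; that leaves P.
Position 4: D is ruled out by rule 1; that leaves V.
The only consistent sequence is: V P P V P V D.
Verifying each rule — rule 1 holds; rule 2 holds; rule 3 holds.

V P P V P V D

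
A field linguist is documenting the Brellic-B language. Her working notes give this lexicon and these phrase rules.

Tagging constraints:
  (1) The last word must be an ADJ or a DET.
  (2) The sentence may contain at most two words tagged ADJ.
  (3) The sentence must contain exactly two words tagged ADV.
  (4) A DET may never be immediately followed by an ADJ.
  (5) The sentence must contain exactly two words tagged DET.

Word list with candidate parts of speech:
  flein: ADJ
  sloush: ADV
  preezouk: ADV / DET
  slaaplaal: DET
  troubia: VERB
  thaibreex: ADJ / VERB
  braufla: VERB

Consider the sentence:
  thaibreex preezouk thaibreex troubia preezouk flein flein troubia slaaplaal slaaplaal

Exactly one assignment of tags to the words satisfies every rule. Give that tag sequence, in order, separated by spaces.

VERB ADV VERB VERB ADV ADJ ADJ VERB DET DET

Candidates per position — 1:thaibreex {ADJ,VERB}; 2:preezouk {ADV,DET}; 3:thaibreex {ADJ,VERB}; 4:troubia {VERB}; 5:preezouk {ADV,DET}; 6:flein {ADJ}; 7:flein {ADJ}; 8:troubia {VERB}; 9:slaaplaal {DET}; 10:slaaplaal {DET}.
Position 1: tagging it ADJ would leave rule 2 unsatisfiable, so it must be VERB.
Position 2: tagging it DET would leave rule 3 unsatisfiable, so it must be ADV.
Position 3: tagging it ADJ would leave rule 2 unsatisfiable, so it must be VERB.
Position 5: tagging it DET would leave rule 3 unsatisfiable, so it must be ADV.
The only consistent sequence is: VERB ADV VERB VERB ADV ADJ ADJ VERB DET DET.
Rule-by-rule: rule 1 ok; rule 2 ok; rule 3 ok; rule 4 ok; rule 5 ok.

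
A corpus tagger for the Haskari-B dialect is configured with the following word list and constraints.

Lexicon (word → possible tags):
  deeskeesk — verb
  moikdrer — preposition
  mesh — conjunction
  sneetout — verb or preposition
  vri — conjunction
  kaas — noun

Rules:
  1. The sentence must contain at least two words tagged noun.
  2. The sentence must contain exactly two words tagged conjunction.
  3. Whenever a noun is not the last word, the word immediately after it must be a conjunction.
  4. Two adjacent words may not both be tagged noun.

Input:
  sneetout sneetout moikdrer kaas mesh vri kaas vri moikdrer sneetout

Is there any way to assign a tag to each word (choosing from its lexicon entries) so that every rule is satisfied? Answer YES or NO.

NO

Candidates per position — 1:sneetout {verb,preposition}; 2:sneetout {verb,preposition}; 3:moikdrer {preposition}; 4:kaas {noun}; 5:mesh {conjunction}; 6:vri {conjunction}; 7:kaas {noun}; 8:vri {conjunction}; 9:moikdrer {preposition}; 10:sneetout {verb,preposition}.
Rule 2 cannot be satisfied by any choice of tags from the lexicon.
So there is no consistent tagging.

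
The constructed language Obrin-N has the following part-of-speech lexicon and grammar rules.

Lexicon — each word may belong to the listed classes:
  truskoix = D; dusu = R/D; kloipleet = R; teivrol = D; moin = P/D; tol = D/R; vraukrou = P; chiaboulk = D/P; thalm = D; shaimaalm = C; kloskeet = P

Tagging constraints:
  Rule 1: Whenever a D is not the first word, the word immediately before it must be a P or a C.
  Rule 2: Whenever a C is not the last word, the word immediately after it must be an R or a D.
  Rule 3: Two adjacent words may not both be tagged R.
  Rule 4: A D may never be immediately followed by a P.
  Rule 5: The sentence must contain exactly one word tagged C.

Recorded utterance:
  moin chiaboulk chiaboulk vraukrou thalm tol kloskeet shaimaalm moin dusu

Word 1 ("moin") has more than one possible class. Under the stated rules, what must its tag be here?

P

Candidates per position — 1:moin {P,D}; 2:chiaboulk {D,P}; 3:chiaboulk {D,P}; 4:vraukrou {P}; 5:thalm {D}; 6:tol {D,R}; 7:kloskeet {P}; 8:shaimaalm {C}; 9:moin {P,D}; 10:dusu {R,D}.
Position 1: D is ruled out by rule 4; that leaves P.
Position 2: D is ruled out by rule 4; that leaves P.
Position 3: D is ruled out by rule 4; that leaves P.
Position 6: D is ruled out by rule 1; that leaves R.
Position 9: P is ruled out by rule 2; that leaves D.
Position 10: D is ruled out by rule 1; that leaves R.
That leaves exactly one tagging: P P P P D R P C D R.
Rule-by-rule: rule 1 ok; rule 2 ok; rule 3 ok; rule 4 ok; rule 5 ok.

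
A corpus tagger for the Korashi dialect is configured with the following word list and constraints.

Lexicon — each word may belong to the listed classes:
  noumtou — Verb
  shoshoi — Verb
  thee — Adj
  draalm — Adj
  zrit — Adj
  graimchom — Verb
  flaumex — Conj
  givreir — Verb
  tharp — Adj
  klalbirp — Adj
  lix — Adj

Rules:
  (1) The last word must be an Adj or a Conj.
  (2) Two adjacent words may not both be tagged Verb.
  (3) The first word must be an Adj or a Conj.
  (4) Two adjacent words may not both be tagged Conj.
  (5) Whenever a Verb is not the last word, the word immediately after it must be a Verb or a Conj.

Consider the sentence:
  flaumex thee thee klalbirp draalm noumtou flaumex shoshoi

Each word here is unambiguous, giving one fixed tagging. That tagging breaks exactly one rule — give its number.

Fixed tagging: Conj Adj Adj Adj Adj Verb Conj Verb.
Rule check: R1 fail, R2 pass, R3 pass, R4 pass, R5 pass.
Only rule 1 fails.

1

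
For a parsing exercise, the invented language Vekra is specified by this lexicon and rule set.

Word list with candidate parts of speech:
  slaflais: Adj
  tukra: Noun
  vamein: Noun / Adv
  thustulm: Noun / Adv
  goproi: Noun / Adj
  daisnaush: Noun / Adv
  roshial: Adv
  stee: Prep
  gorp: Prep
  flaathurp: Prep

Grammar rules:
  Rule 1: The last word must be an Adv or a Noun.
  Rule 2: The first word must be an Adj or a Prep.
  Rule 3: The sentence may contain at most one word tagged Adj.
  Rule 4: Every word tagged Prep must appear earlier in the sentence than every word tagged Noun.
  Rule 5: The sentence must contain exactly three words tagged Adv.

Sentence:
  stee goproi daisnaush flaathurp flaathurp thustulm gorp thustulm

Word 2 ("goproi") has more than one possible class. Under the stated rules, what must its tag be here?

Adj

Candidates per position — 1:stee {Prep}; 2:goproi {Noun,Adj}; 3:daisnaush {Noun,Adv}; 4:flaathurp {Prep}; 5:flaathurp {Prep}; 6:thustulm {Noun,Adv}; 7:gorp {Prep}; 8:thustulm {Noun,Adv}.
Position 2: Noun is ruled out by rule 4; that leaves Adj.
Position 3: Noun is ruled out by rule 4; that leaves Adv.
Position 6: Noun is ruled out by rule 4; that leaves Adv.
Position 8: Noun is ruled out by rule 5; that leaves Adv.
The only consistent sequence is: Prep Adj Adv Prep Prep Adv Prep Adv.
Checking: rule 1 ok; rule 2 ok; rule 3 ok; rule 4 ok; rule 5 ok.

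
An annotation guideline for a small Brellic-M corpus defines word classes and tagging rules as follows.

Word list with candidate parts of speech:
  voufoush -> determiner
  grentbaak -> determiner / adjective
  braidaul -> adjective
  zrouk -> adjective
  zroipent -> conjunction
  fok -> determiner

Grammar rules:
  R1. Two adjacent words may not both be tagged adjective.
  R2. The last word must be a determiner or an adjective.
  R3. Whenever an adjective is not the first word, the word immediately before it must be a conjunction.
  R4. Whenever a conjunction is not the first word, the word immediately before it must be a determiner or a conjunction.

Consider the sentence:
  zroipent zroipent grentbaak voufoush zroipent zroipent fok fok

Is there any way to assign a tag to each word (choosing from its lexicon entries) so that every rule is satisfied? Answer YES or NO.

YES

Candidates per position — 1:zroipent {conjunction}; 2:zroipent {conjunction}; 3:grentbaak {determiner,adjective}; 4:voufoush {determiner}; 5:zroipent {conjunction}; 6:zroipent {conjunction}; 7:fok {determiner}; 8:fok {determiner}.
One satisfying assignment: conjunction conjunction adjective determiner conjunction conjunction determiner determiner.
Rule-by-rule: rule 1 ok; rule 2 ok; rule 3 ok; rule 4 ok.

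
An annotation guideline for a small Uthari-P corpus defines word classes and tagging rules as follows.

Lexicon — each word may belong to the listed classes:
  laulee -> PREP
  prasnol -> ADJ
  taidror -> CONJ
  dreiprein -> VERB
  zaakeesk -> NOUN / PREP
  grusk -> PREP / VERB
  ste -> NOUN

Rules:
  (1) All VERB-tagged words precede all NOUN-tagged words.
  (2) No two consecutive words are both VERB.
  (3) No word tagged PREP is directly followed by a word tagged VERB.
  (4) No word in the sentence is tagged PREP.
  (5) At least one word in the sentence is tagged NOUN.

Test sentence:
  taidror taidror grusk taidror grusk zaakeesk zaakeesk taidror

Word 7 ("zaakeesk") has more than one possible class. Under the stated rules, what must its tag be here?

Candidates per position — 1:taidror {CONJ}; 2:taidror {CONJ}; 3:grusk {PREP,VERB}; 4:taidror {CONJ}; 5:grusk {PREP,VERB}; 6:zaakeesk {NOUN,PREP}; 7:zaakeesk {NOUN,PREP}; 8:taidror {CONJ}.
At position 3, choosing PREP makes rule 4 impossible to satisfy; hence VERB.
At position 5, choosing PREP makes rule 4 impossible to satisfy; hence VERB.
At position 6, choosing PREP makes rule 4 impossible to satisfy; hence NOUN.
At position 7, choosing PREP makes rule 4 impossible to satisfy; hence NOUN.
So the tagging must be: CONJ CONJ VERB CONJ VERB NOUN NOUN CONJ.
Checking: rule 1 ok; rule 2 ok; rule 3 ok; rule 4 ok; rule 5 ok.

NOUN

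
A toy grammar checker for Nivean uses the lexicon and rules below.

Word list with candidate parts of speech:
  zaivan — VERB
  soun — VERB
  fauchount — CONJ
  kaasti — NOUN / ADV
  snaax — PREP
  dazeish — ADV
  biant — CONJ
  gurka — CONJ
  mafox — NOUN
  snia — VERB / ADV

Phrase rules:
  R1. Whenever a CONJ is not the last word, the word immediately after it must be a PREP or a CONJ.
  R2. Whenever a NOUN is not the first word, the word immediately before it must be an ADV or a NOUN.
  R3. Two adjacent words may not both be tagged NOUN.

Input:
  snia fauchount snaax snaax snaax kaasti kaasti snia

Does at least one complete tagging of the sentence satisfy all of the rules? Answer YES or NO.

Candidates per position — 1:snia {VERB,ADV}; 2:fauchount {CONJ}; 3:snaax {PREP}; 4:snaax {PREP}; 5:snaax {PREP}; 6:kaasti {NOUN,ADV}; 7:kaasti {NOUN,ADV}; 8:snia {VERB,ADV}.
One satisfying assignment: VERB CONJ PREP PREP PREP ADV NOUN VERB.
Check: rule 1 satisfied; rule 2 satisfied; rule 3 satisfied.

YES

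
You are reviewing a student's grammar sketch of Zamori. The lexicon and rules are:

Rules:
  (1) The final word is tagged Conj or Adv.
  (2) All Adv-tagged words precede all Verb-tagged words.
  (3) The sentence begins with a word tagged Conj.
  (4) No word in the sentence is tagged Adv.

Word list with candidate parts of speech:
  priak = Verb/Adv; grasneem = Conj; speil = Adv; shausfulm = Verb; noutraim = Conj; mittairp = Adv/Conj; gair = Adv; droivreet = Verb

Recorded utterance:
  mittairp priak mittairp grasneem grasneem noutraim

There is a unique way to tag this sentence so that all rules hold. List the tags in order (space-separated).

Conj Verb Conj Conj Conj Conj

Candidates per position — 1:mittairp {Adv,Conj}; 2:priak {Verb,Adv}; 3:mittairp {Adv,Conj}; 4:grasneem {Conj}; 5:grasneem {Conj}; 6:noutraim {Conj}.
Position 1: tagging it Adv would leave rule 3 unsatisfiable, so it must be Conj.
Position 2: tagging it Adv would leave rule 4 unsatisfiable, so it must be Verb.
Position 3: tagging it Adv would leave rule 2 unsatisfiable, so it must be Conj.
So the tagging must be: Conj Verb Conj Conj Conj Conj.
Check: rule 1 holds; rule 2 holds; rule 3 holds; rule 4 holds.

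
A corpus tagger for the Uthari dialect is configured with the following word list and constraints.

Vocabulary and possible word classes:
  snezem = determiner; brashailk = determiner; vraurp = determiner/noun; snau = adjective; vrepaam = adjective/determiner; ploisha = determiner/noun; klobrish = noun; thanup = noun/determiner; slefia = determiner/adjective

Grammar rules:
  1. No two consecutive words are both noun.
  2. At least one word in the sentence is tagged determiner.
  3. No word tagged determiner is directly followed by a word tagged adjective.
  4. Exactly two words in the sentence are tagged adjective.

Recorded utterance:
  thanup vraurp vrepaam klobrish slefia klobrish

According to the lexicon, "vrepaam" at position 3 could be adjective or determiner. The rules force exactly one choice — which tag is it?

adjective

Candidates per position — 1:thanup {noun,determiner}; 2:vraurp {determiner,noun}; 3:vrepaam {adjective,determiner}; 4:klobrish {noun}; 5:slefia {determiner,adjective}; 6:klobrish {noun}.
Position 3: tagging it determiner would leave rule 4 unsatisfiable, so it must be adjective.
Position 5: tagging it determiner would leave rule 4 unsatisfiable, so it must be adjective.
Position 2: tagging it determiner would leave rule 3 unsatisfiable, so it must be noun.
Position 1: tagging it noun would leave rule 1 unsatisfiable, so it must be determiner.
That leaves exactly one tagging: determiner noun adjective noun adjective noun.
Check: rule 1 satisfied; rule 2 satisfied; rule 3 satisfied; rule 4 satisfied.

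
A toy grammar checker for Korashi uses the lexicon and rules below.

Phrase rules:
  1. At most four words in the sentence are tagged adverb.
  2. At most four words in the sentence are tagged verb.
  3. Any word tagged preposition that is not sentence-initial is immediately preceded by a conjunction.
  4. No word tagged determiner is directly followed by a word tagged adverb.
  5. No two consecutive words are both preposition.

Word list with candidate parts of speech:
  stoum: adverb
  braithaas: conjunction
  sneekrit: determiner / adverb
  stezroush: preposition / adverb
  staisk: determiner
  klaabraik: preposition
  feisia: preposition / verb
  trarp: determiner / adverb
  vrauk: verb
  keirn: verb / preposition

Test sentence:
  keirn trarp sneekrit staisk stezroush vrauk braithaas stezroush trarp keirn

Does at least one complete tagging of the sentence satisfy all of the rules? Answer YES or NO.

Candidates per position — 1:keirn {verb,preposition}; 2:trarp {determiner,adverb}; 3:sneekrit {determiner,adverb}; 4:staisk {determiner}; 5:stezroush {preposition,adverb}; 6:vrauk {verb}; 7:braithaas {conjunction}; 8:stezroush {preposition,adverb}; 9:trarp {determiner,adverb}; 10:keirn {verb,preposition}.
Every candidate sequence violates at least one rule; no consistent tagging exists.

NO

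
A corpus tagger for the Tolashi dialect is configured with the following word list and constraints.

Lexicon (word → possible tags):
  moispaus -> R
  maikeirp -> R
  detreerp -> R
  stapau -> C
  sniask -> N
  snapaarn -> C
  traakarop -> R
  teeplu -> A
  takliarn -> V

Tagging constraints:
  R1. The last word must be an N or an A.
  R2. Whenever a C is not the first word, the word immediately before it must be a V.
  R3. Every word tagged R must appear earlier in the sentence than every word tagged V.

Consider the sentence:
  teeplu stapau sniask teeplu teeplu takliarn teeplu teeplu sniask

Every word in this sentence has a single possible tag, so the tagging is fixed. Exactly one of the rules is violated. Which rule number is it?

2

Fixed tagging: A C N A A V A A N.
Rule check: R1 ok, R2 fails, R3 ok.
Only rule 2 fails.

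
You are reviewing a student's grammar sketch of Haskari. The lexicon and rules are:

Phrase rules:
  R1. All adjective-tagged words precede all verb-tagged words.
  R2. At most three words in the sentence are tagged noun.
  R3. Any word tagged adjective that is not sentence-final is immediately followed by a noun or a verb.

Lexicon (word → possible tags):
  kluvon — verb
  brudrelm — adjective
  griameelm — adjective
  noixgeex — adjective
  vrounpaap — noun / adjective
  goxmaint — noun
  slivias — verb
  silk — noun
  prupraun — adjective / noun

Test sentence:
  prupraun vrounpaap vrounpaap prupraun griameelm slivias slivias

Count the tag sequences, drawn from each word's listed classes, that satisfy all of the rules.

Candidates per position — 1:prupraun {adjective,noun}; 2:vrounpaap {noun,adjective}; 3:vrounpaap {noun,adjective}; 4:prupraun {adjective,noun}; 5:griameelm {adjective}; 6:slivias {verb}; 7:slivias {verb}.
There are 16 candidate sequences in total.
The sequences that satisfy every rule: adjective noun noun noun adjective verb verb; adjective noun adjective noun adjective verb verb; noun noun adjective noun adjective verb verb; noun adjective noun noun adjective verb verb.
Count = 4.

4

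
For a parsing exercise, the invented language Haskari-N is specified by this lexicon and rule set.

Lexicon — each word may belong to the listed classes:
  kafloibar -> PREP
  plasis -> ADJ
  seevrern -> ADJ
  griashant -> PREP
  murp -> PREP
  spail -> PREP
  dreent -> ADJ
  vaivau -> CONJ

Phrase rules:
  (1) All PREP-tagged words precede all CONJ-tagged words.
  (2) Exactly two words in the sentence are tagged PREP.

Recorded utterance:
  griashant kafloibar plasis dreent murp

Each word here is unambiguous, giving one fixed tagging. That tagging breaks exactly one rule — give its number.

Fixed tagging: PREP PREP ADJ ADJ PREP.
Checking each rule: R1 ok, R2 fails.
Only rule 2 fails.

2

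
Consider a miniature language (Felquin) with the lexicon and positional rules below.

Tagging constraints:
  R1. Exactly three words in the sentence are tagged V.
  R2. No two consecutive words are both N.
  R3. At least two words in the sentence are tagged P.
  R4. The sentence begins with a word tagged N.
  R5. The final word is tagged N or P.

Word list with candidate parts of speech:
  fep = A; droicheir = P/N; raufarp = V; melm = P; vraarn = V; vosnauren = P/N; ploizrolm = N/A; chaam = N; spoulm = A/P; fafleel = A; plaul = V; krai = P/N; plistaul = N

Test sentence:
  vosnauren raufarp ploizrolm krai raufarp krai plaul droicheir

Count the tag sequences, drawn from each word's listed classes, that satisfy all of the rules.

7

Candidates per position — 1:vosnauren {P,N}; 2:raufarp {V}; 3:ploizrolm {N,A}; 4:krai {P,N}; 5:raufarp {V}; 6:krai {P,N}; 7:plaul {V}; 8:droicheir {P,N}.
There are 32 candidate sequences in total.
Checking each against the rules leaves 7 sequences.
Count = 7.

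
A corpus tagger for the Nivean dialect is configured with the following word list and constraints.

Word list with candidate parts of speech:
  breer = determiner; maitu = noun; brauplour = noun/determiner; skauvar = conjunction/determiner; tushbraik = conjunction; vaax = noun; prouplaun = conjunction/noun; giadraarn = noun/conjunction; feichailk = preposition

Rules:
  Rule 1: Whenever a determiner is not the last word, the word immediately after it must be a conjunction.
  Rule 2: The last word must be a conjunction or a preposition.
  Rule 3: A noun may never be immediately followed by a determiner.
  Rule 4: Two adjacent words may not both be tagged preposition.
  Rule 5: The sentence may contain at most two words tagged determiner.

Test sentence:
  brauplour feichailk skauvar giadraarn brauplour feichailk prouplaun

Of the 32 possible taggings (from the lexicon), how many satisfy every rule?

3

Candidates per position — 1:brauplour {noun,determiner}; 2:feichailk {preposition}; 3:skauvar {conjunction,determiner}; 4:giadraarn {noun,conjunction}; 5:brauplour {noun,determiner}; 6:feichailk {preposition}; 7:prouplaun {conjunction,noun}.
There are 32 candidate sequences in total.
The sequences that satisfy every rule: noun preposition conjunction noun noun preposition conjunction; noun preposition conjunction conjunction noun preposition conjunction; noun preposition determiner conjunction noun preposition conjunction.
Count = 3.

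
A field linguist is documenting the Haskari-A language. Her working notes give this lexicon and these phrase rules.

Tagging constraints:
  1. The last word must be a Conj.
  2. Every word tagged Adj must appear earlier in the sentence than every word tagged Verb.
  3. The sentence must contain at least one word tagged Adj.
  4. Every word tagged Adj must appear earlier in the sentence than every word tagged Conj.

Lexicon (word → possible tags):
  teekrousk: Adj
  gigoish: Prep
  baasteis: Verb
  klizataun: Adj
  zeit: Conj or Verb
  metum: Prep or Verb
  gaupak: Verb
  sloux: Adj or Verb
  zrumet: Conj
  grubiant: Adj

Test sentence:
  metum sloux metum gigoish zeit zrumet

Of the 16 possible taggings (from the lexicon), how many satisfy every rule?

Candidates per position — 1:metum {Prep,Verb}; 2:sloux {Adj,Verb}; 3:metum {Prep,Verb}; 4:gigoish {Prep}; 5:zeit {Conj,Verb}; 6:zrumet {Conj}.
There are 16 candidate sequences in total.
The sequences that satisfy every rule: Prep Adj Prep Prep Conj Conj; Prep Adj Prep Prep Verb Conj; Prep Adj Verb Prep Conj Conj; Prep Adj Verb Prep Verb Conj.
Count = 4.

4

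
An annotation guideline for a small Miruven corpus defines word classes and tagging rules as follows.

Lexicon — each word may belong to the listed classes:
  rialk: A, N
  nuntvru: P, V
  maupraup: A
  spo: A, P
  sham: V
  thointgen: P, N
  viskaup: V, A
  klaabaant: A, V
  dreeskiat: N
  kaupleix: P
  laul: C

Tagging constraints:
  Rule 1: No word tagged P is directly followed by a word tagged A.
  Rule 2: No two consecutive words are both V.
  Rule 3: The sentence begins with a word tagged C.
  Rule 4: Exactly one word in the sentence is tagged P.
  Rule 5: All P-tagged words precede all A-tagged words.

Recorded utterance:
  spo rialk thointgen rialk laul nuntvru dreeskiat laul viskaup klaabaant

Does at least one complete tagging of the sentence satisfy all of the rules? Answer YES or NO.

Candidates per position — 1:spo {A,P}; 2:rialk {A,N}; 3:thointgen {P,N}; 4:rialk {A,N}; 5:laul {C}; 6:nuntvru {P,V}; 7:dreeskiat {N}; 8:laul {C}; 9:viskaup {V,A}; 10:klaabaant {A,V}.
Rule 3 cannot be satisfied by any choice of tags from the lexicon.
So there is no consistent tagging.

NO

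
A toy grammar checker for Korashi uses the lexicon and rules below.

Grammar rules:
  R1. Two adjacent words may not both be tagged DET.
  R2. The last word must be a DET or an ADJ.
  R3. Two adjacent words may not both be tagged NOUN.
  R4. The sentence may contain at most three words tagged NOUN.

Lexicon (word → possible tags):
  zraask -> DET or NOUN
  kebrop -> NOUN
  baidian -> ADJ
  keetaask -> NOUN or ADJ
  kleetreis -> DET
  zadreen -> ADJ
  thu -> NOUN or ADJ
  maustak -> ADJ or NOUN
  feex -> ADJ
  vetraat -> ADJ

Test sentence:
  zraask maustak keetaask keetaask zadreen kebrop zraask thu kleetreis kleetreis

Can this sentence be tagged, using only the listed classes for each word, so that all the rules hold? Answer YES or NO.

NO

Candidates per position — 1:zraask {DET,NOUN}; 2:maustak {ADJ,NOUN}; 3:keetaask {NOUN,ADJ}; 4:keetaask {NOUN,ADJ}; 5:zadreen {ADJ}; 6:kebrop {NOUN}; 7:zraask {DET,NOUN}; 8:thu {NOUN,ADJ}; 9:kleetreis {DET}; 10:kleetreis {DET}.
Rule 1 cannot be satisfied by any choice of tags from the lexicon.
So there is no consistent tagging.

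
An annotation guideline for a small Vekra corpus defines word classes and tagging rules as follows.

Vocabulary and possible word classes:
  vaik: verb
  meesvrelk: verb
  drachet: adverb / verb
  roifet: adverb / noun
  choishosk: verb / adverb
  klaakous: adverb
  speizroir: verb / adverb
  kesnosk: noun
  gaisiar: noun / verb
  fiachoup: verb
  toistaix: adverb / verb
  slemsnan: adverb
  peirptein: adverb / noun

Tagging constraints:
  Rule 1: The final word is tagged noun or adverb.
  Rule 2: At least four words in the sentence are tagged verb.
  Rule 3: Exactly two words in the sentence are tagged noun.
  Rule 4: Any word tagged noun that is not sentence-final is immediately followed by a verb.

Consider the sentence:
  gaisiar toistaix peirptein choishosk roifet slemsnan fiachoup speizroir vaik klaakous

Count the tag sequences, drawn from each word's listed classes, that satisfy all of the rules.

Candidates per position — 1:gaisiar {noun,verb}; 2:toistaix {adverb,verb}; 3:peirptein {adverb,noun}; 4:choishosk {verb,adverb}; 5:roifet {adverb,noun}; 6:slemsnan {adverb}; 7:fiachoup {verb}; 8:speizroir {verb,adverb}; 9:vaik {verb}; 10:klaakous {adverb}.
There are 64 candidate sequences in total.
The sequences that satisfy every rule: noun verb noun verb adverb adverb verb verb verb adverb; noun verb noun verb adverb adverb verb adverb verb adverb.
Count = 2.

2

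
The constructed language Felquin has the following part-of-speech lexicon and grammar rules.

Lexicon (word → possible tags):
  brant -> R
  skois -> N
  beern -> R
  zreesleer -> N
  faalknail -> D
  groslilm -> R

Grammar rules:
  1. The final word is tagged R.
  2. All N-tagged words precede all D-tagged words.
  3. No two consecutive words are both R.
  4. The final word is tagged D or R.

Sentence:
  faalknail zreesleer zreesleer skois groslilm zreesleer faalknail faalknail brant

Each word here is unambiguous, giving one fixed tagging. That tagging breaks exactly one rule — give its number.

Fixed tagging: D N N N R N D D R.
Applying the rules: R1 ok, R2 fails, R3 ok, R4 ok.
Only rule 2 fails.

2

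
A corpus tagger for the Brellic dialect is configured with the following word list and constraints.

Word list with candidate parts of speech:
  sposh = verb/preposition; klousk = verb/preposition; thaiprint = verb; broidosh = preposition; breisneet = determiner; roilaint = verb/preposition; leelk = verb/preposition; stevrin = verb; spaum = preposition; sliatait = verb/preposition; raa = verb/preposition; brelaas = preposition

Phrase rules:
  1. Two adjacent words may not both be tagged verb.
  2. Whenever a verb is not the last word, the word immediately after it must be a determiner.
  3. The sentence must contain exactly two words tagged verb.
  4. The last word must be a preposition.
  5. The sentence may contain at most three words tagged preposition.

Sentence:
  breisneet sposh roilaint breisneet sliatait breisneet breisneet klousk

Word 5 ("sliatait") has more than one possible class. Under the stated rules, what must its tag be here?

Candidates per position — 1:breisneet {determiner}; 2:sposh {verb,preposition}; 3:roilaint {verb,preposition}; 4:breisneet {determiner}; 5:sliatait {verb,preposition}; 6:breisneet {determiner}; 7:breisneet {determiner}; 8:klousk {verb,preposition}.
Position 2: tagging it verb would leave rule 2 unsatisfiable, so it must be preposition.
Position 8: tagging it verb would leave rule 4 unsatisfiable, so it must be preposition.
Position 3: tagging it preposition would leave rule 3 unsatisfiable, so it must be verb.
Position 5: tagging it preposition would leave rule 3 unsatisfiable, so it must be verb.
So the tagging must be: determiner preposition verb determiner verb determiner determiner preposition.
Checking: rule 1 ✓; rule 2 ✓; rule 3 ✓; rule 4 ✓; rule 5 ✓.

verb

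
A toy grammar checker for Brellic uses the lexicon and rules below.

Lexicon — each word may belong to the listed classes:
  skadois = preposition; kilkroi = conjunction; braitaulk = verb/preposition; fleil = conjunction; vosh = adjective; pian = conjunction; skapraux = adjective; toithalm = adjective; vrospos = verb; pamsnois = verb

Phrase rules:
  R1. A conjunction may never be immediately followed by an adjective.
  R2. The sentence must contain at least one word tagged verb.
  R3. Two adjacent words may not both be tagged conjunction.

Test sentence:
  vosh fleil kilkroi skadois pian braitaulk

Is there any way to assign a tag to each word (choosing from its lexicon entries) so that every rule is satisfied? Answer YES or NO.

Candidates per position — 1:vosh {adjective}; 2:fleil {conjunction}; 3:kilkroi {conjunction}; 4:skadois {preposition}; 5:pian {conjunction}; 6:braitaulk {verb,preposition}.
Rule 3 cannot be satisfied by any choice of tags from the lexicon.
So there is no consistent tagging.

NO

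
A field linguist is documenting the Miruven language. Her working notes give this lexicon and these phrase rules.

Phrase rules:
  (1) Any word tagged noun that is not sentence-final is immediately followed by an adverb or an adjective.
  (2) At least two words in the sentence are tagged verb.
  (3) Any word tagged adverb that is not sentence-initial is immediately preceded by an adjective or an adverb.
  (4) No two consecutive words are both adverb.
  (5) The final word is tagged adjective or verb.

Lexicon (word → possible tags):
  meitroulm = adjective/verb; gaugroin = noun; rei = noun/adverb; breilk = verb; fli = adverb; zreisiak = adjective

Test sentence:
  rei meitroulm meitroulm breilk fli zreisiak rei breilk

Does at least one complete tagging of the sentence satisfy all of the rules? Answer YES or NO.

NO

Candidates per position — 1:rei {noun,adverb}; 2:meitroulm {adjective,verb}; 3:meitroulm {adjective,verb}; 4:breilk {verb}; 5:fli {adverb}; 6:zreisiak {adjective}; 7:rei {noun,adverb}; 8:breilk {verb}.
Rule 3 cannot be satisfied by any choice of tags from the lexicon.
So there is no consistent tagging.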